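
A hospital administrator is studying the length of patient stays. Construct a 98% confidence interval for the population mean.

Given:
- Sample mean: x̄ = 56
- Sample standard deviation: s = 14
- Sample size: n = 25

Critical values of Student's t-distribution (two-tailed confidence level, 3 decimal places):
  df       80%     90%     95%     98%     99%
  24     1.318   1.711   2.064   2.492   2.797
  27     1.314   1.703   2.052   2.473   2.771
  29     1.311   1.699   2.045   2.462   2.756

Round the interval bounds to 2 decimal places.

The population standard deviation σ is unknown (only the sample standard deviation s is given), so use a t-interval with df = n - 1 = 25 - 1 = 24.

For 98% confidence with df = 24, t* = 2.492 (from t-table)

Standard error: SE = s/√n = 14/√25 = 2.800000

Margin of error: E = t* × SE = 2.492 × 2.800000 = 6.9776

T-interval: x̄ ± E = 56 ± 6.9776 = (49.0224, 62.9776)

Rounded to 2 decimal places:

(49.02, 62.98)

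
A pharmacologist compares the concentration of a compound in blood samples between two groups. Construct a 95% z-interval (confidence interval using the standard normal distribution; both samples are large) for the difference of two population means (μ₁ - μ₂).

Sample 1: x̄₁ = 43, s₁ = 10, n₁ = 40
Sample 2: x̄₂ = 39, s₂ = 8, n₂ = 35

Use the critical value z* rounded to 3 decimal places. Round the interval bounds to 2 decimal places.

Both samples are large (n₁ = 40 ≥ 30, n₂ = 35 ≥ 30), so a z-interval for the difference of means applies.

Point estimate: x̄₁ - x̄₂ = 43 - 39 = 4

Standard error: SE = √(s₁²/n₁ + s₂²/n₂)
= √(10²/40 + 8²/35)
= √(2.500000 + 1.828571)
= 2.080522

For 95% confidence, z* = 1.96 (from standard normal table)
Margin of error: E = z* × SE = 1.96 × 2.080522 = 4.0778

Z-interval: (x̄₁ - x̄₂) ± E = 4 ± 4.0778 = (-0.0778, 8.0778)

Rounded to 2 decimal places:

(-0.08, 8.08)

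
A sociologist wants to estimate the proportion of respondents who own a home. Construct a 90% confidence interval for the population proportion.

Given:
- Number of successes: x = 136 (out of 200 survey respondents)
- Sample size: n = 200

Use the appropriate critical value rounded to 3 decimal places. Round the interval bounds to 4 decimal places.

Sample proportion: p̂ = 136/200 = 0.680000

Check conditions for normal approximation:
  np̂ = 136 ≥ 10 ✓
  n(1-p̂) = 64 ≥ 10 ✓

The sample is large enough, so use a z-interval (normal approximation) for the proportion.

For 90% confidence, z* = 1.645 (from standard normal table)

Standard error: SE = √(p̂(1-p̂)/n) = √(0.680000×0.320000/200) = 0.03298485

Margin of error: E = z* × SE = 1.645 × 0.03298485 = 0.054260

Z-interval: p̂ ± E = 0.680000 ± 0.054260 = (0.625740, 0.734260)

Rounded to 4 decimal places:

(0.6257, 0.7343)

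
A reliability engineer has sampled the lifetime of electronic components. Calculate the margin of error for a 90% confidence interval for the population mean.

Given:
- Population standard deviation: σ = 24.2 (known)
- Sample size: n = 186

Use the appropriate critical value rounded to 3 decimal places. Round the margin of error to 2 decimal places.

The population standard deviation σ is known, so use the z-interval margin of error formula.

For 90% confidence, z* = 1.645 (from standard normal table)

Margin of error formula for z-interval: E = z* × σ/√n

E = 1.645 × 24.2/√186
  = 1.645 × 1.774430
  = 2.9189

Rounded to 2 decimal places:

2.92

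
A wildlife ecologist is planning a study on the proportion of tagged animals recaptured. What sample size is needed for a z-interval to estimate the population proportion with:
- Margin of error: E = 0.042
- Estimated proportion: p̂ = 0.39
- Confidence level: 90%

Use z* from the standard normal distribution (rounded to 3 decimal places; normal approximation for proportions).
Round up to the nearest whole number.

Using z* for proportion z-interval (normal approximation).

For 90% confidence, z* = 1.645 (from standard normal table)

Sample size formula for proportion z-interval: n = z*²p̂(1-p̂)/E²

n = 1.645² × 0.39 × 0.61 / 0.042²
  = 2.706025 × 0.2379 / 0.001764
  = 364.9452

Round up to the nearest whole number: n = 365

365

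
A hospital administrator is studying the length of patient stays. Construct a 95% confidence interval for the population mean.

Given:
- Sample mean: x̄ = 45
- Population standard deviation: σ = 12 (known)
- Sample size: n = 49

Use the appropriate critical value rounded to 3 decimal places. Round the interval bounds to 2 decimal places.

The population standard deviation σ is known, so use a z-interval (standard normal critical value).

For 95% confidence, z* = 1.96 (from standard normal table)

Standard error: SE = σ/√n = 12/√49 = 1.714286

Margin of error: E = z* × SE = 1.96 × 1.714286 = 3.3600

Z-interval: x̄ ± E = 45 ± 3.3600 = (41.6400, 48.3600)

Rounded to 2 decimal places:

(41.64, 48.36)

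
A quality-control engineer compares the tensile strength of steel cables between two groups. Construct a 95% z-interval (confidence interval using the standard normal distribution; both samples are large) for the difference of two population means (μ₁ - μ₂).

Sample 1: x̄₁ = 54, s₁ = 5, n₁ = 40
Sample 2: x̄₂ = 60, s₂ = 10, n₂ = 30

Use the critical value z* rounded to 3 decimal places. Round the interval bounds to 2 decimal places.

Both samples are large (n₁ = 40 ≥ 30, n₂ = 30 ≥ 30), so a z-interval for the difference of means applies.

Point estimate: x̄₁ - x̄₂ = 54 - 60 = -6

Standard error: SE = √(s₁²/n₁ + s₂²/n₂)
= √(5²/40 + 10²/30)
= √(0.625000 + 3.333333)
= 1.989556

For 95% confidence, z* = 1.96 (from standard normal table)
Margin of error: E = z* × SE = 1.96 × 1.989556 = 3.8995

Z-interval: (x̄₁ - x̄₂) ± E = -6 ± 3.8995 = (-9.8995, -2.1005)

Rounded to 2 decimal places:

(-9.90, -2.10)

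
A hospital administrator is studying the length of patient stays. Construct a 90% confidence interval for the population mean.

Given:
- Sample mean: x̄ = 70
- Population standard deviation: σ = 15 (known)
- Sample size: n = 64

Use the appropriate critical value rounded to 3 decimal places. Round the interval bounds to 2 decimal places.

The population standard deviation σ is known, so use a z-interval (standard normal critical value).

For 90% confidence, z* = 1.645 (from standard normal table)

Standard error: SE = σ/√n = 15/√64 = 1.875000

Margin of error: E = z* × SE = 1.645 × 1.875000 = 3.0844

Z-interval: x̄ ± E = 70 ± 3.0844 = (66.9156, 73.0844)

Rounded to 2 decimal places:

(66.92, 73.08)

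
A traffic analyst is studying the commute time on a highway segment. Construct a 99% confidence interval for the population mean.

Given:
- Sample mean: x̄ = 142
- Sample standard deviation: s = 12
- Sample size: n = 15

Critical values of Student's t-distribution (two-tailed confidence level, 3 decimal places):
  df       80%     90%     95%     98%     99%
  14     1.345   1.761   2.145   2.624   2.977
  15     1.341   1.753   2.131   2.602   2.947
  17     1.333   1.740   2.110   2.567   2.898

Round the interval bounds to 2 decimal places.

The population standard deviation σ is unknown (only the sample standard deviation s is given), so use a t-interval with df = n - 1 = 15 - 1 = 14.

For 99% confidence with df = 14, t* = 2.977 (from t-table)

Standard error: SE = s/√n = 12/√15 = 3.098387

Margin of error: E = t* × SE = 2.977 × 3.098387 = 9.2239

T-interval: x̄ ± E = 142 ± 9.2239 = (132.7761, 151.2239)

Rounded to 2 decimal places:

(132.78, 151.22)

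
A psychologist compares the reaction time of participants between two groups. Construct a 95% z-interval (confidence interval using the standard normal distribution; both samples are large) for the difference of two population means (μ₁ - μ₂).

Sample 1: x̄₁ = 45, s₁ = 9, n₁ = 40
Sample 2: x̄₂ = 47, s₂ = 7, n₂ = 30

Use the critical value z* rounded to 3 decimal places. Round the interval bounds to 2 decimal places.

Both samples are large (n₁ = 40 ≥ 30, n₂ = 30 ≥ 30), so a z-interval for the difference of means applies.

Point estimate: x̄₁ - x̄₂ = 45 - 47 = -2

Standard error: SE = √(s₁²/n₁ + s₂²/n₂)
= √(9²/40 + 7²/30)
= √(2.025000 + 1.633333)
= 1.912677

For 95% confidence, z* = 1.96 (from standard normal table)
Margin of error: E = z* × SE = 1.96 × 1.912677 = 3.7488

Z-interval: (x̄₁ - x̄₂) ± E = -2 ± 3.7488 = (-5.7488, 1.7488)

Rounded to 2 decimal places:

(-5.75, 1.75)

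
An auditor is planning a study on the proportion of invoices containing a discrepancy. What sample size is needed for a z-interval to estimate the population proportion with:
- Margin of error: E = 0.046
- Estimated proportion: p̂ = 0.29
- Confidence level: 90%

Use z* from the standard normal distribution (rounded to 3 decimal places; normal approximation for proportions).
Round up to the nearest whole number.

Using z* for proportion z-interval (normal approximation).

For 90% confidence, z* = 1.645 (from standard normal table)

Sample size formula for proportion z-interval: n = z*²p̂(1-p̂)/E²

n = 1.645² × 0.29 × 0.71 / 0.046²
  = 2.706025 × 0.2059 / 0.002116
  = 263.3131

Round up to the nearest whole number: n = 264

264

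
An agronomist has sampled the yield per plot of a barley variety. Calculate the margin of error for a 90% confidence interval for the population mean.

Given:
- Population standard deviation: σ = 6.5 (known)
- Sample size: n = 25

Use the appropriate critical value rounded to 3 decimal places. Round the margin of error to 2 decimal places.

The population standard deviation σ is known, so use the z-interval margin of error formula.

For 90% confidence, z* = 1.645 (from standard normal table)

Margin of error formula for z-interval: E = z* × σ/√n

E = 1.645 × 6.5/√25
  = 1.645 × 1.300000
  = 2.1385

Rounded to 2 decimal places:

2.14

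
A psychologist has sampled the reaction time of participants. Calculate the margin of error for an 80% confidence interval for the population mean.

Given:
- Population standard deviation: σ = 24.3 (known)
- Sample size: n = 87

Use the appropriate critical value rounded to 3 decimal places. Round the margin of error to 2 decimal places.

The population standard deviation σ is known, so use the z-interval margin of error formula.

For 80% confidence, z* = 1.282 (from standard normal table)

Margin of error formula for z-interval: E = z* × σ/√n

E = 1.282 × 24.3/√87
  = 1.282 × 2.605233
  = 3.3399

Rounded to 2 decimal places:

3.34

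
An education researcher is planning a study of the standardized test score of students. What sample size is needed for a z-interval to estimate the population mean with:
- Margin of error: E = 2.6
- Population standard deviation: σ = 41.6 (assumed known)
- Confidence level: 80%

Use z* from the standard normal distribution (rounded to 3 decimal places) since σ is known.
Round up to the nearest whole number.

Using z* since population σ is known (z-interval formula).

For 80% confidence, z* = 1.282 (from standard normal table)

Sample size formula for z-interval: n = (z*σ/E)²

n = (1.282 × 41.6 / 2.6)²
  = (20.512000)²
  = 420.7421

Round up to the nearest whole number: n = 421

421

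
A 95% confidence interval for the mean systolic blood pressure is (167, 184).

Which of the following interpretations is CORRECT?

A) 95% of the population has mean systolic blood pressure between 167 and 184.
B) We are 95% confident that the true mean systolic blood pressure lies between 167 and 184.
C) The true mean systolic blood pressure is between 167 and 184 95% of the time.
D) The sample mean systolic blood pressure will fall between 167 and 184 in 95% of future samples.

A confidence interval represents our confidence in the procedure, not a probability statement about the parameter.

Key concept: If we repeated this sampling process many times and computed a 95% CI each time, about 95% of those intervals would contain the true population parameter.

For this specific interval (167, 184):
- Midpoint (point estimate): 175.5
- Margin of error: 8.5

The correct interpretation is the one stating confidence that the true parameter lies in the interval — option B.

B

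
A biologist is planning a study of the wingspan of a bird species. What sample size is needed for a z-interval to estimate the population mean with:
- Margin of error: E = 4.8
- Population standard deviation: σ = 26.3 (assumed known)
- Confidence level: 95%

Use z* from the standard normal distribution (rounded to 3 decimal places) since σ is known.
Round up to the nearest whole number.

Using z* since population σ is known (z-interval formula).

For 95% confidence, z* = 1.96 (from standard normal table)

Sample size formula for z-interval: n = (z*σ/E)²

n = (1.96 × 26.3 / 4.8)²
  = (10.739167)²
  = 115.3297

Round up to the nearest whole number: n = 116

116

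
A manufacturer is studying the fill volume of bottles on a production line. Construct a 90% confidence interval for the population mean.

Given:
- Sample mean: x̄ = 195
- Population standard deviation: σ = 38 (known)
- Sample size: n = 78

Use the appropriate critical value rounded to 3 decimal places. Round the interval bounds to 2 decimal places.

The population standard deviation σ is known, so use a z-interval (standard normal critical value).

For 90% confidence, z* = 1.645 (from standard normal table)

Standard error: SE = σ/√n = 38/√78 = 4.302653

Margin of error: E = z* × SE = 1.645 × 4.302653 = 7.0779

Z-interval: x̄ ± E = 195 ± 7.0779 = (187.9221, 202.0779)

Rounded to 2 decimal places:

(187.92, 202.08)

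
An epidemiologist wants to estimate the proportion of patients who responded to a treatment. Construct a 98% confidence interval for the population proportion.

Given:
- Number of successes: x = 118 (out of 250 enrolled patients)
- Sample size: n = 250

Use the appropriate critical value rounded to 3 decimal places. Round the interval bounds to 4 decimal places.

Sample proportion: p̂ = 118/250 = 0.472000

Check conditions for normal approximation:
  np̂ = 118 ≥ 10 ✓
  n(1-p̂) = 132 ≥ 10 ✓

The sample is large enough, so use a z-interval (normal approximation) for the proportion.

For 98% confidence, z* = 2.326 (from standard normal table)

Standard error: SE = √(p̂(1-p̂)/n) = √(0.472000×0.528000/250) = 0.03157315

Margin of error: E = z* × SE = 2.326 × 0.03157315 = 0.073439

Z-interval: p̂ ± E = 0.472000 ± 0.073439 = (0.398561, 0.545439)

Rounded to 4 decimal places:

(0.3986, 0.5454)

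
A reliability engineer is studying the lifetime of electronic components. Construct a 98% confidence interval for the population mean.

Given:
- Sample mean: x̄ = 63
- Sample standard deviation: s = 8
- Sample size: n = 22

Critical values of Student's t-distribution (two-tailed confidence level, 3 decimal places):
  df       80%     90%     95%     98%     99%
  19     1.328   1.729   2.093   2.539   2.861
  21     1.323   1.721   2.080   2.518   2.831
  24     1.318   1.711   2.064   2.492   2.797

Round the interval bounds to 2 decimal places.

The population standard deviation σ is unknown (only the sample standard deviation s is given), so use a t-interval with df = n - 1 = 22 - 1 = 21.

For 98% confidence with df = 21, t* = 2.518 (from t-table)

Standard error: SE = s/√n = 8/√22 = 1.705606

Margin of error: E = t* × SE = 2.518 × 1.705606 = 4.2947

T-interval: x̄ ± E = 63 ± 4.2947 = (58.7053, 67.2947)

Rounded to 2 decimal places:

(58.71, 67.29)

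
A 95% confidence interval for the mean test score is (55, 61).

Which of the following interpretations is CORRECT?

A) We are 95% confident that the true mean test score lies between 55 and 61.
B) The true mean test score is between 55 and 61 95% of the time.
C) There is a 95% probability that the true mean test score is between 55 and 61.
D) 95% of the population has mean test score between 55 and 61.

A confidence interval represents our confidence in the procedure, not a probability statement about the parameter.

Key concept: If we repeated this sampling process many times and computed a 95% CI each time, about 95% of those intervals would contain the true population parameter.

For this specific interval (55, 61):
- Midpoint (point estimate): 58
- Margin of error: 3

The correct interpretation is the one stating confidence that the true parameter lies in the interval — option A.

A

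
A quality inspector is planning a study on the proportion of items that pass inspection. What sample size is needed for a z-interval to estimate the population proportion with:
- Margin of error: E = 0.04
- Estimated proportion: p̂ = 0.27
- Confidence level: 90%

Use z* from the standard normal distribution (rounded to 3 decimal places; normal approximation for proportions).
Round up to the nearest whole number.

Using z* for proportion z-interval (normal approximation).

For 90% confidence, z* = 1.645 (from standard normal table)

Sample size formula for proportion z-interval: n = z*²p̂(1-p̂)/E²

n = 1.645² × 0.27 × 0.73 / 0.04²
  = 2.706025 × 0.1971 / 0.0016
  = 333.3485

Round up to the nearest whole number: n = 334

334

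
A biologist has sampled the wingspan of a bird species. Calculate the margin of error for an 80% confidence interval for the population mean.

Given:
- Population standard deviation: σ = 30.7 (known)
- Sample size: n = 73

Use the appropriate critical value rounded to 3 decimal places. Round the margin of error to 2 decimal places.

The population standard deviation σ is known, so use the z-interval margin of error formula.

For 80% confidence, z* = 1.282 (from standard normal table)

Margin of error formula for z-interval: E = z* × σ/√n

E = 1.282 × 30.7/√73
  = 1.282 × 3.593163
  = 4.6064

Rounded to 2 decimal places:

4.61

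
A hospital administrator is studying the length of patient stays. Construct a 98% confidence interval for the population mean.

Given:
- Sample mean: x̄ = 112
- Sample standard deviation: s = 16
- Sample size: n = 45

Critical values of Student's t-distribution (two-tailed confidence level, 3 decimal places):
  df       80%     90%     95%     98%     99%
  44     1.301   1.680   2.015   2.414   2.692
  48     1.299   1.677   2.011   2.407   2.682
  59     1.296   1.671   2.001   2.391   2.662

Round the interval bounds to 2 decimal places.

The population standard deviation σ is unknown (only the sample standard deviation s is given), so use a t-interval with df = n - 1 = 45 - 1 = 44.

For 98% confidence with df = 44, t* = 2.414 (from t-table)

Standard error: SE = s/√n = 16/√45 = 2.385139

Margin of error: E = t* × SE = 2.414 × 2.385139 = 5.7577

T-interval: x̄ ± E = 112 ± 5.7577 = (106.2423, 117.7577)

Rounded to 2 decimal places:

(106.24, 117.76)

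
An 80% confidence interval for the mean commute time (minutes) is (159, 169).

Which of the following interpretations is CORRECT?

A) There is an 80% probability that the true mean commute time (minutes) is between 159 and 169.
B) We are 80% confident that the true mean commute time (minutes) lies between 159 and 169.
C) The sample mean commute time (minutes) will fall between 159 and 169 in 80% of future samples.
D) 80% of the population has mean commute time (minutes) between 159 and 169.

A confidence interval represents our confidence in the procedure, not a probability statement about the parameter.

Key concept: If we repeated this sampling process many times and computed an 80% CI each time, about 80% of those intervals would contain the true population parameter.

For this specific interval (159, 169):
- Midpoint (point estimate): 164
- Margin of error: 5

The correct interpretation is the one stating confidence that the true parameter lies in the interval — option B.

B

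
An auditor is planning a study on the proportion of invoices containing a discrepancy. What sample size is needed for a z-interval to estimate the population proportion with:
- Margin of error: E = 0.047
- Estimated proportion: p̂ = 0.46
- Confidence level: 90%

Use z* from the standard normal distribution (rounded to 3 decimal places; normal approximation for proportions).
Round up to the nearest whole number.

Using z* for proportion z-interval (normal approximation).

For 90% confidence, z* = 1.645 (from standard normal table)

Sample size formula for proportion z-interval: n = z*²p̂(1-p̂)/E²

n = 1.645² × 0.46 × 0.54 / 0.047²
  = 2.706025 × 0.2484 / 0.002209
  = 304.2900

Round up to the nearest whole number: n = 305

305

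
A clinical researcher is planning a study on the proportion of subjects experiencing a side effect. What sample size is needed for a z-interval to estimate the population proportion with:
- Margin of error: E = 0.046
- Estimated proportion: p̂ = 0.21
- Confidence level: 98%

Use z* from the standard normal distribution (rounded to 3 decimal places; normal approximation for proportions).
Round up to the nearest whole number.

Using z* for proportion z-interval (normal approximation).

For 98% confidence, z* = 2.326 (from standard normal table)

Sample size formula for proportion z-interval: n = z*²p̂(1-p̂)/E²

n = 2.326² × 0.21 × 0.79 / 0.046²
  = 5.410276 × 0.1659 / 0.002116
  = 424.1800

Round up to the nearest whole number: n = 425

425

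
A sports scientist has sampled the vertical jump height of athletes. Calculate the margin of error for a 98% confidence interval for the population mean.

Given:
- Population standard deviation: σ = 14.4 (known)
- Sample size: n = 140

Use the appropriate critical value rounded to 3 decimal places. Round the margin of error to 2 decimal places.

The population standard deviation σ is known, so use the z-interval margin of error formula.

For 98% confidence, z* = 2.326 (from standard normal table)

Margin of error formula for z-interval: E = z* × σ/√n

E = 2.326 × 14.4/√140
  = 2.326 × 1.217022
  = 2.8308

Rounded to 2 decimal places:

2.83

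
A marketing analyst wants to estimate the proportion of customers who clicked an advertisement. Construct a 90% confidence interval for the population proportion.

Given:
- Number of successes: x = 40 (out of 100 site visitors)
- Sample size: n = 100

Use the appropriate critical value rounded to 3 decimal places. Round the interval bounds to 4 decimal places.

Sample proportion: p̂ = 40/100 = 0.400000

Check conditions for normal approximation:
  np̂ = 40 ≥ 10 ✓
  n(1-p̂) = 60 ≥ 10 ✓

The sample is large enough, so use a z-interval (normal approximation) for the proportion.

For 90% confidence, z* = 1.645 (from standard normal table)

Standard error: SE = √(p̂(1-p̂)/n) = √(0.400000×0.600000/100) = 0.04898979

Margin of error: E = z* × SE = 1.645 × 0.04898979 = 0.080588

Z-interval: p̂ ± E = 0.400000 ± 0.080588 = (0.319412, 0.480588)

Rounded to 4 decimal places:

(0.3194, 0.4806)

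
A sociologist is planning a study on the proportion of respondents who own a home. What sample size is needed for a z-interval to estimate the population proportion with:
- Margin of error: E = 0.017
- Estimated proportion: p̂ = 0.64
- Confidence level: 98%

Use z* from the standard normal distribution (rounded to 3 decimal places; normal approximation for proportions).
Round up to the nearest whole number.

Using z* for proportion z-interval (normal approximation).

For 98% confidence, z* = 2.326 (from standard normal table)

Sample size formula for proportion z-interval: n = z*²p̂(1-p̂)/E²

n = 2.326² × 0.64 × 0.36 / 0.017²
  = 5.410276 × 0.2304 / 0.000289
  = 4313.2443

Round up to the nearest whole number: n = 4314

4314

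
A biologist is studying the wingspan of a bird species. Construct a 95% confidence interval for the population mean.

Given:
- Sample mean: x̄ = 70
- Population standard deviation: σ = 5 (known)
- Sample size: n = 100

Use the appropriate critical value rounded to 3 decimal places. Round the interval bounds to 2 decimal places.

The population standard deviation σ is known, so use a z-interval (standard normal critical value).

For 95% confidence, z* = 1.96 (from standard normal table)

Standard error: SE = σ/√n = 5/√100 = 0.500000

Margin of error: E = z* × SE = 1.96 × 0.500000 = 0.9800

Z-interval: x̄ ± E = 70 ± 0.9800 = (69.0200, 70.9800)

Rounded to 2 decimal places:

(69.02, 70.98)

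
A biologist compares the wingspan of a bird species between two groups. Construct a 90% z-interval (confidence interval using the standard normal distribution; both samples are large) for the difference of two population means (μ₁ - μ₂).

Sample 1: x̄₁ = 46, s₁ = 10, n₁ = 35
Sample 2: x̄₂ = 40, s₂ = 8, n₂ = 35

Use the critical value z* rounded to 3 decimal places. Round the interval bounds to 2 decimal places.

Both samples are large (n₁ = 35 ≥ 30, n₂ = 35 ≥ 30), so a z-interval for the difference of means applies.

Point estimate: x̄₁ - x̄₂ = 46 - 40 = 6

Standard error: SE = √(s₁²/n₁ + s₂²/n₂)
= √(10²/35 + 8²/35)
= √(2.857143 + 1.828571)
= 2.164651

For 90% confidence, z* = 1.645 (from standard normal table)
Margin of error: E = z* × SE = 1.645 × 2.164651 = 3.5609

Z-interval: (x̄₁ - x̄₂) ± E = 6 ± 3.5609 = (2.4391, 9.5609)

Rounded to 2 decimal places:

(2.44, 9.56)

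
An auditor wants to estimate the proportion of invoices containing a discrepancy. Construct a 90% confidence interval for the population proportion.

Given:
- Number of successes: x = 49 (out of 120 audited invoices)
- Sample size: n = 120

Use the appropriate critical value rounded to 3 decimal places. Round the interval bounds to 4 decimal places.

Sample proportion: p̂ = 49/120 = 0.408333

Check conditions for normal approximation:
  np̂ = 49 ≥ 10 ✓
  n(1-p̂) = 71 ≥ 10 ✓

The sample is large enough, so use a z-interval (normal approximation) for the proportion.

For 90% confidence, z* = 1.645 (from standard normal table)

Standard error: SE = √(p̂(1-p̂)/n) = √(0.408333×0.591667/120) = 0.04486993

Margin of error: E = z* × SE = 1.645 × 0.04486993 = 0.073811

Z-interval: p̂ ± E = 0.408333 ± 0.073811 = (0.334522, 0.482144)

Rounded to 4 decimal places:

(0.3345, 0.4821)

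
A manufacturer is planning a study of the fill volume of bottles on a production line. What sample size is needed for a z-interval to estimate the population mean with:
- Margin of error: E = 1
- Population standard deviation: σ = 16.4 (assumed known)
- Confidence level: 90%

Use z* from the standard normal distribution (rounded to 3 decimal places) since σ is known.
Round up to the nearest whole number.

Using z* since population σ is known (z-interval formula).

For 90% confidence, z* = 1.645 (from standard normal table)

Sample size formula for z-interval: n = (z*σ/E)²

n = (1.645 × 16.4 / 1)²
  = (26.978000)²
  = 727.8125

Round up to the nearest whole number: n = 728

728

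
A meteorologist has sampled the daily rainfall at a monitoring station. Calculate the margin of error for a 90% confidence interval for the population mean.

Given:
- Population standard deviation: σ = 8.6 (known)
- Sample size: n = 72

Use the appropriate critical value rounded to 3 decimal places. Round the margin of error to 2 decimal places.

The population standard deviation σ is known, so use the z-interval margin of error formula.

For 90% confidence, z* = 1.645 (from standard normal table)

Margin of error formula for z-interval: E = z* × σ/√n

E = 1.645 × 8.6/√72
  = 1.645 × 1.013520
  = 1.6672

Rounded to 2 decimal places:

1.67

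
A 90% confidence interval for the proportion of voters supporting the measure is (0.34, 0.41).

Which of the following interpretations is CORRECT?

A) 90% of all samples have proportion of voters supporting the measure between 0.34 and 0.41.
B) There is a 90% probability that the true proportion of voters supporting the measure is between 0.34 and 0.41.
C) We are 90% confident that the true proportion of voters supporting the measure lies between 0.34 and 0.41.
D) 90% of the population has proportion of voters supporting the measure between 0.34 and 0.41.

A confidence interval represents our confidence in the procedure, not a probability statement about the parameter.

Key concept: If we repeated this sampling process many times and computed a 90% CI each time, about 90% of those intervals would contain the true population parameter.

For this specific interval (0.34, 0.41):
- Midpoint (point estimate): 0.375
- Margin of error: 0.035

The correct interpretation is the one stating confidence that the true parameter lies in the interval — option C.

C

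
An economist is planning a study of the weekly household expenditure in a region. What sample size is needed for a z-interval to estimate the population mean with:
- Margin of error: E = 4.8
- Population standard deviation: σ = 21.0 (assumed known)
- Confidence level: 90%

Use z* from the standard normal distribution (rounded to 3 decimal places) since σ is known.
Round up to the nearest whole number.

Using z* since population σ is known (z-interval formula).

For 90% confidence, z* = 1.645 (from standard normal table)

Sample size formula for z-interval: n = (z*σ/E)²

n = (1.645 × 21.0 / 4.8)²
  = (7.196875)²
  = 51.7950

Round up to the nearest whole number: n = 52

52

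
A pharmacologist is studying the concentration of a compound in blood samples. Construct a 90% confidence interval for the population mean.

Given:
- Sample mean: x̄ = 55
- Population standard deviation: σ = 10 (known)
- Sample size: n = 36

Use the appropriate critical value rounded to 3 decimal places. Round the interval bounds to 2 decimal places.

The population standard deviation σ is known, so use a z-interval (standard normal critical value).

For 90% confidence, z* = 1.645 (from standard normal table)

Standard error: SE = σ/√n = 10/√36 = 1.666667

Margin of error: E = z* × SE = 1.645 × 1.666667 = 2.7417

Z-interval: x̄ ± E = 55 ± 2.7417 = (52.2583, 57.7417)

Rounded to 2 decimal places:

(52.26, 57.74)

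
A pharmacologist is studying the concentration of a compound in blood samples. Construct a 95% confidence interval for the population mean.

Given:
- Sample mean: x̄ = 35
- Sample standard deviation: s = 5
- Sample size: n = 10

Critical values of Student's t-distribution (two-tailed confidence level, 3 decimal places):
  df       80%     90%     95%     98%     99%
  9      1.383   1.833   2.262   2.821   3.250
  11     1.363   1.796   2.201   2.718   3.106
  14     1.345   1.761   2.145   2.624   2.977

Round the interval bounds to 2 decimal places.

The population standard deviation σ is unknown (only the sample standard deviation s is given), so use a t-interval with df = n - 1 = 10 - 1 = 9.

For 95% confidence with df = 9, t* = 2.262 (from t-table)

Standard error: SE = s/√n = 5/√10 = 1.581139

Margin of error: E = t* × SE = 2.262 × 1.581139 = 3.5765

T-interval: x̄ ± E = 35 ± 3.5765 = (31.4235, 38.5765)

Rounded to 2 decimal places:

(31.42, 38.58)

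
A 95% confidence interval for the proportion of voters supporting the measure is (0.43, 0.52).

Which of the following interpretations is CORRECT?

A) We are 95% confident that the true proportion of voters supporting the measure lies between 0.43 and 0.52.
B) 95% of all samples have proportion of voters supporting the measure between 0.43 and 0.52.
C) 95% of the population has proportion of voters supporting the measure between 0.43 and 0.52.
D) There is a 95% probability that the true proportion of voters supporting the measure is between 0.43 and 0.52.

A confidence interval represents our confidence in the procedure, not a probability statement about the parameter.

Key concept: If we repeated this sampling process many times and computed a 95% CI each time, about 95% of those intervals would contain the true population parameter.

For this specific interval (0.43, 0.52):
- Midpoint (point estimate): 0.475
- Margin of error: 0.045

The correct interpretation is the one stating confidence that the true parameter lies in the interval — option A.

A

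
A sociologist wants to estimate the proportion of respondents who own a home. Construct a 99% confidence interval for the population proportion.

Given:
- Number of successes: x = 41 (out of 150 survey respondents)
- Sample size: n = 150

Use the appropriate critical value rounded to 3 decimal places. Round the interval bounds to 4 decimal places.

Sample proportion: p̂ = 41/150 = 0.273333

Check conditions for normal approximation:
  np̂ = 41 ≥ 10 ✓
  n(1-p̂) = 109 ≥ 10 ✓

The sample is large enough, so use a z-interval (normal approximation) for the proportion.

For 99% confidence, z* = 2.576 (from standard normal table)

Standard error: SE = √(p̂(1-p̂)/n) = √(0.273333×0.726667/150) = 0.03638885

Margin of error: E = z* × SE = 2.576 × 0.03638885 = 0.093738

Z-interval: p̂ ± E = 0.273333 ± 0.093738 = (0.179596, 0.367071)

Rounded to 4 decimal places:

(0.1796, 0.3671)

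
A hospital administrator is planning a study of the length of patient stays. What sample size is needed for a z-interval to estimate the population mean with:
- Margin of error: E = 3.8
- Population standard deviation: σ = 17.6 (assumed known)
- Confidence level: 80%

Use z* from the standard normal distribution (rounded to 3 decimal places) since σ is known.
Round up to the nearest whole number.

Using z* since population σ is known (z-interval formula).

For 80% confidence, z* = 1.282 (from standard normal table)

Sample size formula for z-interval: n = (z*σ/E)²

n = (1.282 × 17.6 / 3.8)²
  = (5.937684)²
  = 35.2561

Round up to the nearest whole number: n = 36

36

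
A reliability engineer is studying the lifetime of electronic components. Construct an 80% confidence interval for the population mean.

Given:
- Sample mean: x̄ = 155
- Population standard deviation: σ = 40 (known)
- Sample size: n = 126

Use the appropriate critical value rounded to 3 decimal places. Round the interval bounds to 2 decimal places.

The population standard deviation σ is known, so use a z-interval (standard normal critical value).

For 80% confidence, z* = 1.282 (from standard normal table)

Standard error: SE = σ/√n = 40/√126 = 3.563483

Margin of error: E = z* × SE = 1.282 × 3.563483 = 4.5684

Z-interval: x̄ ± E = 155 ± 4.5684 = (150.4316, 159.5684)

Rounded to 2 decimal places:

(150.43, 159.57)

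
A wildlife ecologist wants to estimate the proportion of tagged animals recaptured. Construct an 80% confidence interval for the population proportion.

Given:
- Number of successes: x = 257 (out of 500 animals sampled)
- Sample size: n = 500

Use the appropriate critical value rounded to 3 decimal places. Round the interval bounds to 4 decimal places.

Sample proportion: p̂ = 257/500 = 0.514000

Check conditions for normal approximation:
  np̂ = 257 ≥ 10 ✓
  n(1-p̂) = 243 ≥ 10 ✓

The sample is large enough, so use a z-interval (normal approximation) for the proportion.

For 80% confidence, z* = 1.282 (from standard normal table)

Standard error: SE = √(p̂(1-p̂)/n) = √(0.514000×0.486000/500) = 0.02235191

Margin of error: E = z* × SE = 1.282 × 0.02235191 = 0.028655

Z-interval: p̂ ± E = 0.514000 ± 0.028655 = (0.485345, 0.542655)

Rounded to 4 decimal places:

(0.4853, 0.5427)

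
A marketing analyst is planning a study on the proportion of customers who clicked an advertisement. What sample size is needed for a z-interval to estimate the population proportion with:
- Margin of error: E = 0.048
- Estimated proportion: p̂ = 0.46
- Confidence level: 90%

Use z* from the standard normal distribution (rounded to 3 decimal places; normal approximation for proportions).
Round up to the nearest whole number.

Using z* for proportion z-interval (normal approximation).

For 90% confidence, z* = 1.645 (from standard normal table)

Sample size formula for proportion z-interval: n = z*²p̂(1-p̂)/E²

n = 1.645² × 0.46 × 0.54 / 0.048²
  = 2.706025 × 0.2484 / 0.002304
  = 291.7433

Round up to the nearest whole number: n = 292

292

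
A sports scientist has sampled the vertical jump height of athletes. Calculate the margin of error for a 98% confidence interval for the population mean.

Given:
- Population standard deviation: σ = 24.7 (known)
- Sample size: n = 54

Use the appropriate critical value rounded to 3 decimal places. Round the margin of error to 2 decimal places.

The population standard deviation σ is known, so use the z-interval margin of error formula.

For 98% confidence, z* = 2.326 (from standard normal table)

Margin of error formula for z-interval: E = z* × σ/√n

E = 2.326 × 24.7/√54
  = 2.326 × 3.361244
  = 7.8183

Rounded to 2 decimal places:

7.82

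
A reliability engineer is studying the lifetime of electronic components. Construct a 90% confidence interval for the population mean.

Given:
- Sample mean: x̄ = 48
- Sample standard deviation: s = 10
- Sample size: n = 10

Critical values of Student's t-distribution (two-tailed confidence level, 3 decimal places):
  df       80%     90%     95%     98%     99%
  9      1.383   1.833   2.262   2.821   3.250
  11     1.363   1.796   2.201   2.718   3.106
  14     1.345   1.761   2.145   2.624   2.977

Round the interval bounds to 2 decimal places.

The population standard deviation σ is unknown (only the sample standard deviation s is given), so use a t-interval with df = n - 1 = 10 - 1 = 9.

For 90% confidence with df = 9, t* = 1.833 (from t-table)

Standard error: SE = s/√n = 10/√10 = 3.162278

Margin of error: E = t* × SE = 1.833 × 3.162278 = 5.7965

T-interval: x̄ ± E = 48 ± 5.7965 = (42.2035, 53.7965)

Rounded to 2 decimal places:

(42.20, 53.80)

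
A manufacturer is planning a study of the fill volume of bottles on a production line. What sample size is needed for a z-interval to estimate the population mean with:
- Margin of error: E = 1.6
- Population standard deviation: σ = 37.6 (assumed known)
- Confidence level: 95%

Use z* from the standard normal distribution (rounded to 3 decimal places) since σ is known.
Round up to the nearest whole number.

Using z* since population σ is known (z-interval formula).

For 95% confidence, z* = 1.96 (from standard normal table)

Sample size formula for z-interval: n = (z*σ/E)²

n = (1.96 × 37.6 / 1.6)²
  = (46.060000)²
  = 2121.5236

Round up to the nearest whole number: n = 2122

2122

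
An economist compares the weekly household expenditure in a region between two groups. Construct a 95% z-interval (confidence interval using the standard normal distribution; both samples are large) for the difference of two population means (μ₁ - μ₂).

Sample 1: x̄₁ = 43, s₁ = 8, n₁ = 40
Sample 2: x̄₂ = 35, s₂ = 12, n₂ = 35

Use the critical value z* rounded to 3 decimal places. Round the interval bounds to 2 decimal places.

Both samples are large (n₁ = 40 ≥ 30, n₂ = 35 ≥ 30), so a z-interval for the difference of means applies.

Point estimate: x̄₁ - x̄₂ = 43 - 35 = 8

Standard error: SE = √(s₁²/n₁ + s₂²/n₂)
= √(8²/40 + 12²/35)
= √(1.600000 + 4.114286)
= 2.390457

For 95% confidence, z* = 1.96 (from standard normal table)
Margin of error: E = z* × SE = 1.96 × 2.390457 = 4.6853

Z-interval: (x̄₁ - x̄₂) ± E = 8 ± 4.6853 = (3.3147, 12.6853)

Rounded to 2 decimal places:

(3.31, 12.69)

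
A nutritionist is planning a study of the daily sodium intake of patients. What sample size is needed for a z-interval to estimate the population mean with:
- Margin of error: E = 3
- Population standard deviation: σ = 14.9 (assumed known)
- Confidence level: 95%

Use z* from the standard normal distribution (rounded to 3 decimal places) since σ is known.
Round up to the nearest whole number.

Using z* since population σ is known (z-interval formula).

For 95% confidence, z* = 1.96 (from standard normal table)

Sample size formula for z-interval: n = (z*σ/E)²

n = (1.96 × 14.9 / 3)²
  = (9.734667)²
  = 94.7637

Round up to the nearest whole number: n = 95

95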